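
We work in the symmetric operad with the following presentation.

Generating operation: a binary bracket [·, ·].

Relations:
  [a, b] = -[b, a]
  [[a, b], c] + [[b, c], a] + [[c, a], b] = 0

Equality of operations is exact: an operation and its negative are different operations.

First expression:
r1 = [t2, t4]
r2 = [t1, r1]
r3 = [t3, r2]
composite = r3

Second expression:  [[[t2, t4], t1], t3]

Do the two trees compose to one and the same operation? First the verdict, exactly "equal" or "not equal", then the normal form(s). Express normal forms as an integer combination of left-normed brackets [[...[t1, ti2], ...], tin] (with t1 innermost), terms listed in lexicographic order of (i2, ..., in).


equal — both sides give -[[[t1, t2], t4], t3] + [[[t1, t4], t2], t3]

Reducing the first expression gives -[[[t1, t2], t4], t3] + [[[t1, t4], t2], t3]
Reducing the second expression gives -[[[t1, t2], t4], t3] + [[[t1, t4], t2], t3]
Both agree, so they are equal.


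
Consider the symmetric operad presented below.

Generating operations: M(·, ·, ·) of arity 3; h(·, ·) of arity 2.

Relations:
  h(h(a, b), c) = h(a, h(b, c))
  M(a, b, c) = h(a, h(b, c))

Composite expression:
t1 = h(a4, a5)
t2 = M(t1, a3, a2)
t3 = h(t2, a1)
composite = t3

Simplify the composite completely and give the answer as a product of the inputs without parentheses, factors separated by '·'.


a4 · a5 · a3 · a2 · a1

Key point: h is associative — brackets drop, the a-order remains.
h(a4, a5) unparenthesizes to a4 · a5
M(h(a4, a5), a3, a2) unparenthesizes to a4 · a5 · a3 · a2
h(M(h(a4, a5), a3, a2), a1) unparenthesizes to a4 · a5 · a3 · a2 · a1


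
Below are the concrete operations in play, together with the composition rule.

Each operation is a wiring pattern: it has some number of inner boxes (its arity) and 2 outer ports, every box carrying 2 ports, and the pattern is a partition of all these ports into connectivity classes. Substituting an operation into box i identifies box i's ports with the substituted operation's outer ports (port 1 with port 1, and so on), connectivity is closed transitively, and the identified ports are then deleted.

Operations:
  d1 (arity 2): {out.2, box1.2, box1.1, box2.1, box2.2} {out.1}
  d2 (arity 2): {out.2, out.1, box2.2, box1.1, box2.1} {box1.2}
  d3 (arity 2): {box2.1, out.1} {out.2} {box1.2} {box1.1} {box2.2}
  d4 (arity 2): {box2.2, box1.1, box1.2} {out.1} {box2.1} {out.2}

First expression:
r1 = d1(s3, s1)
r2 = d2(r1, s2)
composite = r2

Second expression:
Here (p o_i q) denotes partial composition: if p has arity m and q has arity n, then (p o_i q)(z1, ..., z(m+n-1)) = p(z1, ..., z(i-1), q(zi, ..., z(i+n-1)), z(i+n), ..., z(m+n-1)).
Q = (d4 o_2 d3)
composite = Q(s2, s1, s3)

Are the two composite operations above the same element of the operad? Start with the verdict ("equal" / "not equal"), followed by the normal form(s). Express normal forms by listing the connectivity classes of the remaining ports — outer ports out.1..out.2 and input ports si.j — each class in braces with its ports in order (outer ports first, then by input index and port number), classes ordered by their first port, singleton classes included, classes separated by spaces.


not equal: they reduce to {out.1, out.2, s2.1, s2.2} {s1.1, s1.2, s3.1, s3.2} and {out.1} {out.2} {s1.1} {s1.2} {s2.1, s2.2} {s3.1} {s3.2}

Normal form of the first expression: {out.1, out.2, s2.1, s2.2} {s1.1, s1.2, s3.1, s3.2}
Normal form of the second expression: {out.1} {out.2} {s1.1} {s1.2} {s2.1, s2.2} {s3.1} {s3.2}
The normal forms differ: not equal.


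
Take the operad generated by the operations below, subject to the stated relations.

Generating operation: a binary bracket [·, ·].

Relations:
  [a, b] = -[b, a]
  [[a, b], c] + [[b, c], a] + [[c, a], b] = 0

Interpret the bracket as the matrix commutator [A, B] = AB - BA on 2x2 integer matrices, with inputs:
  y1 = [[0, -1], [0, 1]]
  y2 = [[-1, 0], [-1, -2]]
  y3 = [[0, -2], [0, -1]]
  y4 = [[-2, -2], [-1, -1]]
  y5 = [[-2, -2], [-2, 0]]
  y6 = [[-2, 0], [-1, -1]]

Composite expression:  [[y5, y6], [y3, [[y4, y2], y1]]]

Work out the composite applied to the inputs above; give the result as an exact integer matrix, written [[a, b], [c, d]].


[[4, -56], [8, -4]]

[y5, y6] = [[2, -2], [0, -2]]
[y4, y2] = [[2, 2], [-2, -2]]
[[y4, y2], y1] = [[-2, -2], [2, 2]]
[y3, [[y4, y2], y1]] = [[-4, -10], [-2, 4]]
[[y5, y6], [y3, [[y4, y2], y1]]] = [[4, -56], [8, -4]]


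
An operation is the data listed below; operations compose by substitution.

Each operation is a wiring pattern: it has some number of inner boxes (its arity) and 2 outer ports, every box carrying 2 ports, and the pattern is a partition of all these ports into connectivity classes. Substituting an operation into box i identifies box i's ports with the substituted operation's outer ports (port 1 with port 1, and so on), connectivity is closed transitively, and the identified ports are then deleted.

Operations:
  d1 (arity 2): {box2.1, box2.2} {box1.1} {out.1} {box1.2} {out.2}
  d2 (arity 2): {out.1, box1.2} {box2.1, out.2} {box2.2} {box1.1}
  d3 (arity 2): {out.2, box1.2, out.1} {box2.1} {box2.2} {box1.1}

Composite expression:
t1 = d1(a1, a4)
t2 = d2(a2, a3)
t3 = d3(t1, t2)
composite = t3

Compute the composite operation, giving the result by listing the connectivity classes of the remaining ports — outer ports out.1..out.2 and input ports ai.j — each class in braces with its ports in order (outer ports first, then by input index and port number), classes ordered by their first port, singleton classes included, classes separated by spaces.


After gluing at d3, chains via deleted ports link the a-ports.
after d1, the pattern on (a1, a4) reads {out.1} {out.2} {a1.1} {a1.2} {a4.1, a4.2} (out.j = its outer ports)
after d2, the pattern on (a2, a3) reads {out.1, a2.2} {out.2, a3.1} {a2.1} {a3.2} (out.j = its outer ports)
after d3, the pattern on (a1, a4, a2, a3) reads {out.1, out.2} {a1.1} {a1.2} {a2.1} {a2.2} {a3.1} {a3.2} {a4.1, a4.2} (out.j = its outer ports)

{out.1, out.2} {a1.1} {a1.2} {a2.1} {a2.2} {a3.1} {a3.2} {a4.1, a4.2}


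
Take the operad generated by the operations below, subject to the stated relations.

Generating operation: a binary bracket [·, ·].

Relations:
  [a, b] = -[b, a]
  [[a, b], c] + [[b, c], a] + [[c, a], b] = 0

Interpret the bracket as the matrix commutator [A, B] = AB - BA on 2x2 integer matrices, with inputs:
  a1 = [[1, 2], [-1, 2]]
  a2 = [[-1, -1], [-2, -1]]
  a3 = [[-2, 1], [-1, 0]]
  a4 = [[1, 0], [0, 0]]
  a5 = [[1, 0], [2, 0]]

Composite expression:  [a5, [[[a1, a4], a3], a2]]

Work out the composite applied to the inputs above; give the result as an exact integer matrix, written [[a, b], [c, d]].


[[12, -6], [28, -12]]

[a1, a4] = [[0, -2], [-1, 0]]
[[a1, a4], a3] = [[3, -4], [2, -3]]
[[[a1, a4], a3], a2] = [[10, -6], [12, -10]]
[a5, [[[a1, a4], a3], a2]] = [[12, -6], [28, -12]]


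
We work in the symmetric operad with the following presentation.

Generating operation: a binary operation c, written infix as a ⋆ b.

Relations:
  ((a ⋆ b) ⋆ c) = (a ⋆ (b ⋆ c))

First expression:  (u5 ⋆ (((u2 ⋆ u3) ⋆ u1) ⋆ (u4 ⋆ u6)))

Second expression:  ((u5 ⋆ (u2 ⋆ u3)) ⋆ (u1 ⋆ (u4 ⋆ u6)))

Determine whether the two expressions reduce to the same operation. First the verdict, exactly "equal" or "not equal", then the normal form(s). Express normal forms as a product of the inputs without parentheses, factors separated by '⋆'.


equal — both sides give u5 ⋆ u2 ⋆ u3 ⋆ u1 ⋆ u4 ⋆ u6

The first expression, normalized: u5 ⋆ u2 ⋆ u3 ⋆ u1 ⋆ u4 ⋆ u6
The second expression, normalized: u5 ⋆ u2 ⋆ u3 ⋆ u1 ⋆ u4 ⋆ u6
The normal forms match — equal.


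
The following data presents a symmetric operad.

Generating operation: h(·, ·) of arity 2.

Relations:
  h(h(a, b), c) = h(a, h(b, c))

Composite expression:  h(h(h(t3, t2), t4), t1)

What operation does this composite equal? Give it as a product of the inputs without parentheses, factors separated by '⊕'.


t3 ⊕ t2 ⊕ t4 ⊕ t1

Key point: h is associative — brackets drop, the t-order remains.
h(t3, t2) unparenthesizes to t3 ⊕ t2
h(h(t3, t2), t4) unparenthesizes to t3 ⊕ t2 ⊕ t4
h(h(h(t3, t2), t4), t1) unparenthesizes to t3 ⊕ t2 ⊕ t4 ⊕ t1


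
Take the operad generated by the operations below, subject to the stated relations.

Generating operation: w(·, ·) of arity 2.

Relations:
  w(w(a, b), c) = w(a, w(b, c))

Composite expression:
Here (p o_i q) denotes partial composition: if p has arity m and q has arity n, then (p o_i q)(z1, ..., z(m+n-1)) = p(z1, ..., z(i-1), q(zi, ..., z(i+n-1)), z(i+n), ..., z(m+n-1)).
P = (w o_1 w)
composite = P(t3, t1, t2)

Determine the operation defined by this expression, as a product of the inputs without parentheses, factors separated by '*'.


t3 * t1 * t2

Every regrouping of w is equal, so read the t-inputs in written order.
w(t3, t1) spells out as t3 * t1
w(w(t3, t1), t2) spells out as t3 * t1 * t2


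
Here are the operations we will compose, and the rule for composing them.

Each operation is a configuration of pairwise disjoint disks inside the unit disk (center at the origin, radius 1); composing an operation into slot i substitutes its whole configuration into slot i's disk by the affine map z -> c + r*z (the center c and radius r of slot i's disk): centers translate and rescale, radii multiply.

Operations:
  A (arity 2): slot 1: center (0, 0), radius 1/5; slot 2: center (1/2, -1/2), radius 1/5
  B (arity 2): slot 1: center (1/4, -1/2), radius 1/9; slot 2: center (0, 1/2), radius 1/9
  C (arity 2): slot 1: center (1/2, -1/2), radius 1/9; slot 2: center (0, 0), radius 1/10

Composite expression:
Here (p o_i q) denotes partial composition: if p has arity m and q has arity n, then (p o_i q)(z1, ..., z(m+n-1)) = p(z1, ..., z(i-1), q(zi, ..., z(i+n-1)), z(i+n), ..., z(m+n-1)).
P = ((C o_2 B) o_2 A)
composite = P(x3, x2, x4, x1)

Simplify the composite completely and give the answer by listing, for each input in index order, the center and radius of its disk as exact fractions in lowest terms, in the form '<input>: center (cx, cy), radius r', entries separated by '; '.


x1: center (0, 1/20), radius 1/90; x2: center (1/40, -1/20), radius 1/450; x3: center (1/2, -1/2), radius 1/9; x4: center (11/360, -1/18), radius 1/450

Follow each x-input down from C: c' goes to c + r*c', radius to r*r'.
x3 passes through 1 substitution, ending at center (1/2, -1/2), radius 1/9
x2 passes through 3 substitutions, ending at center (1/40, -1/20), radius 1/450
x4 passes through 3 substitutions, ending at center (11/360, -1/18), radius 1/450
x1 passes through 2 substitutions, ending at center (0, 1/20), radius 1/90


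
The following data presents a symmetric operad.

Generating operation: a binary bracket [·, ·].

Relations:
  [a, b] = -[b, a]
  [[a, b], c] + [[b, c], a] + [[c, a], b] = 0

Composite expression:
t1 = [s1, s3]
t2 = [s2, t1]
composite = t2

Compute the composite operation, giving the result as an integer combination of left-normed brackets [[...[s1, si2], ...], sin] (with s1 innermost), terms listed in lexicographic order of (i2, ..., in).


-[[s1, s3], s2]

Left-normed coefficients sit on the s1-initial expansion words.
Composite bracket: [s2, [s1, s3]]
The bracket unfolds into 4 signed words via [a, b] = ab - ba (2^2 = 4).
The s1-initial words carry the normal form:
  from s1s3s2, sign -1: term -[[s1, s3], s2]


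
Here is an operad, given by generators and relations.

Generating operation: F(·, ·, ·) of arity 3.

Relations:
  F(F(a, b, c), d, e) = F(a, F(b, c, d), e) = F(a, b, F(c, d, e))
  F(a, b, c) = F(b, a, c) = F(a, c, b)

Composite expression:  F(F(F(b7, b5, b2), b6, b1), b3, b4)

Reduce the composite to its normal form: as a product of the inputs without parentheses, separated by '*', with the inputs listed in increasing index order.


b1 * b2 * b3 * b4 * b5 * b6 * b7

Reordering under F is free, so list the b-inputs canonically.
F(b7, b5, b2) unparenthesizes to b7 * b5 * b2
F(F(b7, b5, b2), b6, b1) unparenthesizes to b7 * b5 * b2 * b6 * b1
F(F(F(b7, b5, b2), b6, b1), b3, b4) unparenthesizes to b7 * b5 * b2 * b6 * b1 * b3 * b4
sorting the factors by input index: b1 * b2 * b3 * b4 * b5 * b6 * b7


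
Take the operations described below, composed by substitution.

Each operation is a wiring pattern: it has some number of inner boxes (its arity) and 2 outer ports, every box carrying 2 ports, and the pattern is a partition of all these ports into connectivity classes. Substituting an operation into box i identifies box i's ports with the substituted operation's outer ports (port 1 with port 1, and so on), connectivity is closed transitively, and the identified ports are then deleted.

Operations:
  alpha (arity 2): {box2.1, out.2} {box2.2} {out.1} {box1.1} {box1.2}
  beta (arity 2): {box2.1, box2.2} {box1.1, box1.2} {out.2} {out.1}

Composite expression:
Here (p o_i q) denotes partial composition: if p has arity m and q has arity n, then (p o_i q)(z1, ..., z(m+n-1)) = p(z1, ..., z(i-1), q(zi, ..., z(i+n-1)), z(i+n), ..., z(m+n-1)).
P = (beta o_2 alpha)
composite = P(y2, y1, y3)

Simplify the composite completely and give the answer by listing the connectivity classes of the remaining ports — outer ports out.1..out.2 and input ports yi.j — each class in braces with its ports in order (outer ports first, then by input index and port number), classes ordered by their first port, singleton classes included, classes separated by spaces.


{out.1} {out.2} {y1.1} {y1.2} {y2.1, y2.2} {y3.1} {y3.2}


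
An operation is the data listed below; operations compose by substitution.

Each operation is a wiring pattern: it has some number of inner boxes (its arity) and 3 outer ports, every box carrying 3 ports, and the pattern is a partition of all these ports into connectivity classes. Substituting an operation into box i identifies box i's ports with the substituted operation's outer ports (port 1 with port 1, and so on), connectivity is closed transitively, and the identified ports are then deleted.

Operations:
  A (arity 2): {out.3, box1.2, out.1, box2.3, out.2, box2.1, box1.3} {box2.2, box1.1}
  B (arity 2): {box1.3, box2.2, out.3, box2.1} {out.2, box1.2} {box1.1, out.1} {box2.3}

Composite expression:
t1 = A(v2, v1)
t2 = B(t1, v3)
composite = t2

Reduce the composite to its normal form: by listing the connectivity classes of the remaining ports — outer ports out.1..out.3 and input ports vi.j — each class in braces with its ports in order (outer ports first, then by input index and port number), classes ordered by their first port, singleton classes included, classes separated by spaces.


Substituting into B glues patterns; closure does the rest.
composing A on (v2, v1), with out.j its own outer ports: {out.1, out.2, out.3, v1.1, v1.3, v2.2, v2.3} {v1.2, v2.1}
composing B on (v2, v1, v3), with out.j its own outer ports: {out.1, out.2, out.3, v1.1, v1.3, v2.2, v2.3, v3.1, v3.2} {v1.2, v2.1} {v3.3}

{out.1, out.2, out.3, v1.1, v1.3, v2.2, v2.3, v3.1, v3.2} {v1.2, v2.1} {v3.3}


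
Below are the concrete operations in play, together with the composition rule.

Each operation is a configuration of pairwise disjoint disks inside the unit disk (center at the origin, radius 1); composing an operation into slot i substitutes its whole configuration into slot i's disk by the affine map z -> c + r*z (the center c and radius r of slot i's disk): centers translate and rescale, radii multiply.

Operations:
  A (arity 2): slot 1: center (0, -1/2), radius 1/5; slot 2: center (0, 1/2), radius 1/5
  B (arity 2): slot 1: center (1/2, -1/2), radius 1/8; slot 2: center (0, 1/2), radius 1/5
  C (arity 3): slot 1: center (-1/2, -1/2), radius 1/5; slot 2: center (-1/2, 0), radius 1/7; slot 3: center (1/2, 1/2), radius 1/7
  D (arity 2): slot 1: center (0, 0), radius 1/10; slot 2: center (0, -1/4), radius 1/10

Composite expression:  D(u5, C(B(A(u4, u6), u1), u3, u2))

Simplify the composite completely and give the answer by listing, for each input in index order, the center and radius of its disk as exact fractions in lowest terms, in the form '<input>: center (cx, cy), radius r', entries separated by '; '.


u1: center (-1/20, -29/100), radius 1/250; u2: center (1/20, -1/5), radius 1/70; u3: center (-1/20, -1/4), radius 1/70; u4: center (-1/25, -249/800), radius 1/2000; u5: center (0, 0), radius 1/10; u6: center (-1/25, -247/800), radius 1/2000

Nesting under D composes maps z -> c + r*z down each u-path.
for u5, the 1-step affine chain lands on center (0, 0), radius 1/10
for u4, the 4-step affine chain lands on center (-1/25, -249/800), radius 1/2000
for u6, the 4-step affine chain lands on center (-1/25, -247/800), radius 1/2000
for u1, the 3-step affine chain lands on center (-1/20, -29/100), radius 1/250
for u3, the 2-step affine chain lands on center (-1/20, -1/4), radius 1/70
for u2, the 2-step affine chain lands on center (1/20, -1/5), radius 1/70


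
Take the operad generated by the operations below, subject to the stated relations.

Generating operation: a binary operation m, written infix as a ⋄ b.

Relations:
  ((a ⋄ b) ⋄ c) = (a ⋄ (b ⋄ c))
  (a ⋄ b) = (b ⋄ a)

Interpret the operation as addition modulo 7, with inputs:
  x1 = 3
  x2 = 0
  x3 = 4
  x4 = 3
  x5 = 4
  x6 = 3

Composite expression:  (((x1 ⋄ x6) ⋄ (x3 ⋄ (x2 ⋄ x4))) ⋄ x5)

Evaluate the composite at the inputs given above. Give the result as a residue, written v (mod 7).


3 (mod 7)

(x1 ⋄ x6) = 6
(x2 ⋄ x4) = 3
(x3 ⋄ (x2 ⋄ x4)) = 0
((x1 ⋄ x6) ⋄ (x3 ⋄ (x2 ⋄ x4))) = 6
(((x1 ⋄ x6) ⋄ (x3 ⋄ (x2 ⋄ x4))) ⋄ x5) = 3


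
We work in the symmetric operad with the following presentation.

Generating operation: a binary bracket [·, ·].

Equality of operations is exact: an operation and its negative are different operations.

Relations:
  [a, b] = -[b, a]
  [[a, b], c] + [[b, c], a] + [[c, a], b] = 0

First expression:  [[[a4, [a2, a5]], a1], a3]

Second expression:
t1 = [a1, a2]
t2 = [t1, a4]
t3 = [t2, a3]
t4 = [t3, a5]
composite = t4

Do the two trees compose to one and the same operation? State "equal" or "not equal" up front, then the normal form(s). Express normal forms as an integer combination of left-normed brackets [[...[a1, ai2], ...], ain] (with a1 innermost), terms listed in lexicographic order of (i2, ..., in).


The first expression, normalized: [[[[a1, a2], a5], a4], a3] - [[[[a1, a4], a2], a5], a3] + [[[[a1, a4], a5], a2], a3] - [[[[a1, a5], a2], a4], a3]
The second expression, normalized: [[[[a1, a2], a4], a3], a5]
Different reductions; not equal.

not equal; first: [[[[a1, a2], a5], a4], a3] - [[[[a1, a4], a2], a5], a3] + [[[[a1, a4], a5], a2], a3] - [[[[a1, a5], a2], a4], a3]; second: [[[[a1, a2], a4], a3], a5]


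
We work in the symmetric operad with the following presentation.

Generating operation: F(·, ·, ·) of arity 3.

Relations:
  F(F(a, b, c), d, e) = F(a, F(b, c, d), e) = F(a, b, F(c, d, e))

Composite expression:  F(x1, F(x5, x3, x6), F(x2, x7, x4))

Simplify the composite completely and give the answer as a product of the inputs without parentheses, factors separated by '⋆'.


x1 ⋆ x5 ⋆ x3 ⋆ x6 ⋆ x2 ⋆ x7 ⋆ x4

The F-tree's shape is irrelevant; the x-reading-order decides.
F(x5, x3, x6) reduces to x5 ⋆ x3 ⋆ x6
F(x2, x7, x4) reduces to x2 ⋆ x7 ⋆ x4
F(x1, F(x5, x3, x6), F(x2, x7, x4)) reduces to x1 ⋆ x5 ⋆ x3 ⋆ x6 ⋆ x2 ⋆ x7 ⋆ x4


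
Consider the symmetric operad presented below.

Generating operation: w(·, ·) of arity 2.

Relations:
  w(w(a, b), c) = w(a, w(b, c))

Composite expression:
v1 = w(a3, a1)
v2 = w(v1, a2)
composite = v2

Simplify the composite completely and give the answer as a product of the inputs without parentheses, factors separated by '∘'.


a3 ∘ a1 ∘ a2

All parenthesizations of w agree; list the a-inputs left to right.
w(a3, a1) unparenthesizes to a3 ∘ a1
w(w(a3, a1), a2) unparenthesizes to a3 ∘ a1 ∘ a2


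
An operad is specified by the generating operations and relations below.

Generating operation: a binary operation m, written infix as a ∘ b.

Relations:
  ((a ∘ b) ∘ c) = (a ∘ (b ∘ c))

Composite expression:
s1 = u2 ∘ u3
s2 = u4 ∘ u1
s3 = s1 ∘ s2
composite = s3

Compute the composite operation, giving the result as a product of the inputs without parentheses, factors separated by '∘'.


The m-tree's shape is irrelevant; the u-reading-order decides.
(u2 ∘ u3) collapses to u2 ∘ u3
(u4 ∘ u1) collapses to u4 ∘ u1
((u2 ∘ u3) ∘ (u4 ∘ u1)) collapses to u2 ∘ u3 ∘ u4 ∘ u1

u2 ∘ u3 ∘ u4 ∘ u1


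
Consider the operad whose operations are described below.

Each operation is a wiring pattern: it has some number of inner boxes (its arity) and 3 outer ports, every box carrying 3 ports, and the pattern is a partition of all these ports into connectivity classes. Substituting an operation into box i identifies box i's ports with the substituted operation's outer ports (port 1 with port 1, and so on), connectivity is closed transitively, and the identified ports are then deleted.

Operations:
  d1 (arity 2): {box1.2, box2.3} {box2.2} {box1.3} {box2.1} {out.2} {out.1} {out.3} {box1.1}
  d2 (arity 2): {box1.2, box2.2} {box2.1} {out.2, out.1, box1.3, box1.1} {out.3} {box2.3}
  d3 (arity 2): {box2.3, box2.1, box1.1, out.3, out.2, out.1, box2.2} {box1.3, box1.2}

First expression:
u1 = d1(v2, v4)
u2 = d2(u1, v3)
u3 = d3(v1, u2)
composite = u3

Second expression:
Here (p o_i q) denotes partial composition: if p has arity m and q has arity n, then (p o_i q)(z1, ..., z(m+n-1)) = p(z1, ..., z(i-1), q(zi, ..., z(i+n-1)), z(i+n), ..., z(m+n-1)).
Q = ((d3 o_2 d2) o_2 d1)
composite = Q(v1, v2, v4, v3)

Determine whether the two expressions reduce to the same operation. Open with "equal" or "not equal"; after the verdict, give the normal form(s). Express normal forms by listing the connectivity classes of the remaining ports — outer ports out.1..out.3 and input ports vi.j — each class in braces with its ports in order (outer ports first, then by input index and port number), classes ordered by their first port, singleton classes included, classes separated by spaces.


equal; the common form is {out.1, out.2, out.3, v1.1} {v1.2, v1.3} {v2.1} {v2.2, v4.3} {v2.3} {v3.1} {v3.2} {v3.3} {v4.1} {v4.2}

Reducing the first expression gives {out.1, out.2, out.3, v1.1} {v1.2, v1.3} {v2.1} {v2.2, v4.3} {v2.3} {v3.1} {v3.2} {v3.3} {v4.1} {v4.2}
Reducing the second expression gives {out.1, out.2, out.3, v1.1} {v1.2, v1.3} {v2.1} {v2.2, v4.3} {v2.3} {v3.1} {v3.2} {v3.3} {v4.1} {v4.2}
Same normal form: equal.


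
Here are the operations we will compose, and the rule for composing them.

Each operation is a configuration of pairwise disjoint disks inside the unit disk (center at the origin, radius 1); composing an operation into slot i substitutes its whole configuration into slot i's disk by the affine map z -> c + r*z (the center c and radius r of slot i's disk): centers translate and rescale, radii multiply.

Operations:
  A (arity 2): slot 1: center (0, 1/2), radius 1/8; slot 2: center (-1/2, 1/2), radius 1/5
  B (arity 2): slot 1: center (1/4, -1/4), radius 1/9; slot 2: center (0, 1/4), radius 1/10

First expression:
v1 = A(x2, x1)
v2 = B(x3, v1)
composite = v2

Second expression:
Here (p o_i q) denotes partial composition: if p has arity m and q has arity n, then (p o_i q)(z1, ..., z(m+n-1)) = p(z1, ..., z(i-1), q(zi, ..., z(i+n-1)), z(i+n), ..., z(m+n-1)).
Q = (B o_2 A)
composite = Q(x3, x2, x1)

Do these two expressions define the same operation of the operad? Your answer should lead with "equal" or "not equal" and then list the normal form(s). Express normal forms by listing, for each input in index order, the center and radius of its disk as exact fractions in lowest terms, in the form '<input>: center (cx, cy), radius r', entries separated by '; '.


equal: each reduces to x1: center (-1/20, 3/10), radius 1/50; x2: center (0, 3/10), radius 1/80; x3: center (1/4, -1/4), radius 1/9

Normal form of the first expression: x1: center (-1/20, 3/10), radius 1/50; x2: center (0, 3/10), radius 1/80; x3: center (1/4, -1/4), radius 1/9
Normal form of the second expression: x1: center (-1/20, 3/10), radius 1/50; x2: center (0, 3/10), radius 1/80; x3: center (1/4, -1/4), radius 1/9
Both agree, so they are equal.


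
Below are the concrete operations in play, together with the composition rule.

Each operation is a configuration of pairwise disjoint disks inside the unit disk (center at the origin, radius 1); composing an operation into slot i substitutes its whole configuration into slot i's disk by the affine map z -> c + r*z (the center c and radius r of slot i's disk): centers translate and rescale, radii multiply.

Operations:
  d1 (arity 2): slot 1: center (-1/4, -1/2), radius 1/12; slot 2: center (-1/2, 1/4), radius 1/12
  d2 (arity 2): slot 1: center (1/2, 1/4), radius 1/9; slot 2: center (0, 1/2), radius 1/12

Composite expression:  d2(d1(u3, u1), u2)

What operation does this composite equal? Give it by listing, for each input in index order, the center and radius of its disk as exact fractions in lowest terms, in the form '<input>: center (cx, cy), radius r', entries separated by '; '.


u1: center (4/9, 5/18), radius 1/108; u2: center (0, 1/2), radius 1/12; u3: center (17/36, 7/36), radius 1/108

Only the slot chain above each u matters under d2; compose those maps.
for u3, the 2-step affine chain lands on center (17/36, 7/36), radius 1/108
for u1, the 2-step affine chain lands on center (4/9, 5/18), radius 1/108
for u2, the 1-step affine chain lands on center (0, 1/2), radius 1/12


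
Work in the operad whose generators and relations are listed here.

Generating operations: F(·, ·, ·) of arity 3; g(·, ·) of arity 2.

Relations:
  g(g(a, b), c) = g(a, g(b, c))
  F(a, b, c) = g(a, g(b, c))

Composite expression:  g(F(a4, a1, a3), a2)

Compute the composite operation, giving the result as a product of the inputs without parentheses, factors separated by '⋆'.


a4 ⋆ a1 ⋆ a3 ⋆ a2

Under associativity of g, the answer is the a's in reading order.
F(a4, a1, a3) unparenthesizes to a4 ⋆ a1 ⋆ a3
g(F(a4, a1, a3), a2) unparenthesizes to a4 ⋆ a1 ⋆ a3 ⋆ a2


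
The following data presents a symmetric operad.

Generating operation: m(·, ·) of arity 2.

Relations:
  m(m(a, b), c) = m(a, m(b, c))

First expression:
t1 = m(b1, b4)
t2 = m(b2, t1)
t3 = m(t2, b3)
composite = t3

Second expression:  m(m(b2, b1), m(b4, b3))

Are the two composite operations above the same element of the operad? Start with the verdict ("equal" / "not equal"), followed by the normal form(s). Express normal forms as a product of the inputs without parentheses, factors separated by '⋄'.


equal; both compose to b2 ⋄ b1 ⋄ b4 ⋄ b3

The first expression, normalized: b2 ⋄ b1 ⋄ b4 ⋄ b3
The second expression, normalized: b2 ⋄ b1 ⋄ b4 ⋄ b3
Same normal form: equal.


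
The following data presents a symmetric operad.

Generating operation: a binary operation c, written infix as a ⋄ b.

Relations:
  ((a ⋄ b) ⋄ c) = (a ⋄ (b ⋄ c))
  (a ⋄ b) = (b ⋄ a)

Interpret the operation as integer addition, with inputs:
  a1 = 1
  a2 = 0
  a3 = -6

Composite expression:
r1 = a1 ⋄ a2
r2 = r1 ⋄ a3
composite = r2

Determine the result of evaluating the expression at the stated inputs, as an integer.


(a1 ⋄ a2) = 1
((a1 ⋄ a2) ⋄ a3) = -5

-5


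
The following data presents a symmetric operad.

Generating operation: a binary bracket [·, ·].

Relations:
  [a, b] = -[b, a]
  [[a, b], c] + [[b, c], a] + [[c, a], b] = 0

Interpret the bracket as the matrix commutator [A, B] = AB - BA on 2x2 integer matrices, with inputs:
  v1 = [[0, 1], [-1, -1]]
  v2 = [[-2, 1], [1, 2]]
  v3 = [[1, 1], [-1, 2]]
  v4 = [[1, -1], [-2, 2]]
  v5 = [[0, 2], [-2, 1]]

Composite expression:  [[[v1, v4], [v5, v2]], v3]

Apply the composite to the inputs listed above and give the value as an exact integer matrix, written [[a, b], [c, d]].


[[-36, -84], [-120, 36]]

[v1, v4] = [[-3, 0], [3, 3]]
[v5, v2] = [[4, 7], [9, -4]]
[[v1, v4], [v5, v2]] = [[-21, -42], [78, 21]]
[[[v1, v4], [v5, v2]], v3] = [[-36, -84], [-120, 36]]


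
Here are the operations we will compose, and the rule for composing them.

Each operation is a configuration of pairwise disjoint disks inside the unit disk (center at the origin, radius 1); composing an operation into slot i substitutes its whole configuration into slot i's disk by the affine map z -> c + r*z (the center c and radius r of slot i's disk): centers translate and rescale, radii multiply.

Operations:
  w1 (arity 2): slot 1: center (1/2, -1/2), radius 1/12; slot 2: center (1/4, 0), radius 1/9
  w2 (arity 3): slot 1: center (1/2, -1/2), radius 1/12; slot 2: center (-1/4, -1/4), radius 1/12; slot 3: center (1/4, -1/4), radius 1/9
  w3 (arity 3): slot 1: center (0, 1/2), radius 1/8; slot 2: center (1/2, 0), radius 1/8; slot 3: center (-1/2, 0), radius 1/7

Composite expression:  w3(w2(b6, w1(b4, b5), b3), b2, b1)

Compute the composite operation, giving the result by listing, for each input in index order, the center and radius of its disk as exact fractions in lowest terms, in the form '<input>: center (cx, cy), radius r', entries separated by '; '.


Nesting under w3 composes maps z -> c + r*z down each b-path.
b6: after 2 affine steps, its disk has center (1/16, 7/16), radius 1/96
b4: after 3 affine steps, its disk has center (-5/192, 89/192), radius 1/1152
b5: after 3 affine steps, its disk has center (-11/384, 15/32), radius 1/864
b3: after 2 affine steps, its disk has center (1/32, 15/32), radius 1/72
b2: after 1 affine step, its disk has center (1/2, 0), radius 1/8
b1: after 1 affine step, its disk has center (-1/2, 0), radius 1/7

b1: center (-1/2, 0), radius 1/7; b2: center (1/2, 0), radius 1/8; b3: center (1/32, 15/32), radius 1/72; b4: center (-5/192, 89/192), radius 1/1152; b5: center (-11/384, 15/32), radius 1/864; b6: center (1/16, 7/16), radius 1/96


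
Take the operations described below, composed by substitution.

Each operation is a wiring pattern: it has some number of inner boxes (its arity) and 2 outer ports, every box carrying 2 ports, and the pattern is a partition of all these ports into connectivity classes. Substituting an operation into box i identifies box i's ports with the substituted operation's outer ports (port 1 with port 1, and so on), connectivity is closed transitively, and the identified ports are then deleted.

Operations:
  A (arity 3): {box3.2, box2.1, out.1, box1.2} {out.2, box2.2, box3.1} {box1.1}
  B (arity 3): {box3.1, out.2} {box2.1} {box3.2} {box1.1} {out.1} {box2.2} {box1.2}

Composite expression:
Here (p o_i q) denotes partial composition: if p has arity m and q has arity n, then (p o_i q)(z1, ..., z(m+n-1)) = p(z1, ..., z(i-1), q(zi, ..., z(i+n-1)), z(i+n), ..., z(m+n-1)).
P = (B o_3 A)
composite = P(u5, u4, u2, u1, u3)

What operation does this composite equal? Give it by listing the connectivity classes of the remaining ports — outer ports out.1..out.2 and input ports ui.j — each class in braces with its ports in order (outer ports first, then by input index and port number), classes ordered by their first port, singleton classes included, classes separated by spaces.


{out.1} {out.2, u1.1, u2.2, u3.2} {u1.2, u3.1} {u2.1} {u4.1} {u4.2} {u5.1} {u5.2}

After gluing at B, chains via deleted ports link the u-ports.
the subtree at A composes to {out.1, u1.1, u2.2, u3.2} {out.2, u1.2, u3.1} {u2.1} on (u2, u1, u3); out.j = own outer ports
the subtree at B composes to {out.1} {out.2, u1.1, u2.2, u3.2} {u1.2, u3.1} {u2.1} {u4.1} {u4.2} {u5.1} {u5.2} on (u5, u4, u2, u1, u3); out.j = own outer ports


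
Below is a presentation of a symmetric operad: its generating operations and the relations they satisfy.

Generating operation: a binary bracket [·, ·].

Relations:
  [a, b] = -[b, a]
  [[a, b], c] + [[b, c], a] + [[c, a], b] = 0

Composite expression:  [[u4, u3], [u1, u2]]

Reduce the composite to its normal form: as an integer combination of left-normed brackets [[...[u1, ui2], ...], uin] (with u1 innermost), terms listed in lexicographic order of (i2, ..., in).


[[[u1, u2], u3], u4] - [[[u1, u2], u4], u3]

In the tensor algebra, words opening u1 carry the u1-anchored form.
Composite bracket: [[u4, u3], [u1, u2]]
Full expansion: 8 signed words from ab - ba (2^3 = 8).
Keep just the words that open with u1:
  sign of u1u2u3u4 is +1, so it contributes +[[[u1, u2], u3], u4]
  sign of u1u2u4u3 is -1, so it contributes -[[[u1, u2], u4], u3]


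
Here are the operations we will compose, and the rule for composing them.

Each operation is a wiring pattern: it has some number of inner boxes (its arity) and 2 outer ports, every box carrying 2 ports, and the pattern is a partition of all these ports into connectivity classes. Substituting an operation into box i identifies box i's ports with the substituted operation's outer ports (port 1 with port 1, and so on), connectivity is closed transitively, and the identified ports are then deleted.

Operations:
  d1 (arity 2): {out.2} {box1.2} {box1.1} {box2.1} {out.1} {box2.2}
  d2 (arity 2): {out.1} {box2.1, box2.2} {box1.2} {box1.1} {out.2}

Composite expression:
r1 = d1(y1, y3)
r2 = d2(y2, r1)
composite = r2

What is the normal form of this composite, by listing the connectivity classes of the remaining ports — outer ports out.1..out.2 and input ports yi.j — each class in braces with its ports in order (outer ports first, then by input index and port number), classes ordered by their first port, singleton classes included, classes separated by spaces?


{out.1} {out.2} {y1.1} {y1.2} {y2.1} {y2.2} {y3.1} {y3.2}

Reachability decides: close wires over d2-identified ports.
d1 over (y1, y3) gives {out.1} {out.2} {y1.1} {y1.2} {y3.1} {y3.2}, out.j being that stage's outer ports
d2 over (y2, y1, y3) gives {out.1} {out.2} {y1.1} {y1.2} {y2.1} {y2.2} {y3.1} {y3.2}, out.j being that stage's outer ports


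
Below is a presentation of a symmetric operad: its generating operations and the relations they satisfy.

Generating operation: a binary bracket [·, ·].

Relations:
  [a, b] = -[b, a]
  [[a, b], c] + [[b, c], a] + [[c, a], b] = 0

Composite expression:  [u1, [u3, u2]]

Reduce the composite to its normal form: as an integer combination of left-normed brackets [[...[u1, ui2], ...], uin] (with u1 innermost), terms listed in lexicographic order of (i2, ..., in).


-[[u1, u2], u3] + [[u1, u3], u2]

Expand each bracket as ab - ba; the u1-initial words give the coefficients.
Composite bracket: [u1, [u3, u2]]
Full expansion: 4 signed words from ab - ba (2^2 = 4).
Coefficients come from the u1-initial words:
  u1u2u3 (sign -1) contributes -[[u1, u2], u3]
  u1u3u2 (sign +1) contributes +[[u1, u3], u2]


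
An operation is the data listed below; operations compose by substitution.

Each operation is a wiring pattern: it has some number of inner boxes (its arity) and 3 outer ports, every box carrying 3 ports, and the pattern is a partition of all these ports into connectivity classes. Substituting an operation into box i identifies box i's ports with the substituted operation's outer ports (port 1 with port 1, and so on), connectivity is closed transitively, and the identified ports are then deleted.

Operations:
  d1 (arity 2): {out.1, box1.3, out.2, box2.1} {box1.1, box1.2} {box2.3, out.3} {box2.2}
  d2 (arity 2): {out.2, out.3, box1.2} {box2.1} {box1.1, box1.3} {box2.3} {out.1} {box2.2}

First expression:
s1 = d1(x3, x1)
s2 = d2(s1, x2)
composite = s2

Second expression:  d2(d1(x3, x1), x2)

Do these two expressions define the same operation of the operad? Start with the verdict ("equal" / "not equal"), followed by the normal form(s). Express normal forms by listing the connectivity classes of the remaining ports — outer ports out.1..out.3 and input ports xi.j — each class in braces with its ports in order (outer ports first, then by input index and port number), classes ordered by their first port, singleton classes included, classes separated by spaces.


The first expression reduces to {out.1} {out.2, out.3, x1.1, x1.3, x3.3} {x1.2} {x2.1} {x2.2} {x2.3} {x3.1, x3.2}
The second expression reduces to {out.1} {out.2, out.3, x1.1, x1.3, x3.3} {x1.2} {x2.1} {x2.2} {x2.3} {x3.1, x3.2}
The forms coincide; equal.

equal; the common form is {out.1} {out.2, out.3, x1.1, x1.3, x3.3} {x1.2} {x2.1} {x2.2} {x2.3} {x3.1, x3.2}


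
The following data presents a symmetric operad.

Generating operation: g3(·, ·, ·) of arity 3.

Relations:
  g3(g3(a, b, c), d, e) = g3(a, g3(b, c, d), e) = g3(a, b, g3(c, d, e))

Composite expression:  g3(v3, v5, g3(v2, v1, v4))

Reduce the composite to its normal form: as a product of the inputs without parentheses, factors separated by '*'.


v3 * v5 * v2 * v1 * v4

Every regrouping of g3 is equal, so read the v-inputs in written order.
g3(v2, v1, v4) flattens to v2 * v1 * v4
g3(v3, v5, g3(v2, v1, v4)) flattens to v3 * v5 * v2 * v1 * v4


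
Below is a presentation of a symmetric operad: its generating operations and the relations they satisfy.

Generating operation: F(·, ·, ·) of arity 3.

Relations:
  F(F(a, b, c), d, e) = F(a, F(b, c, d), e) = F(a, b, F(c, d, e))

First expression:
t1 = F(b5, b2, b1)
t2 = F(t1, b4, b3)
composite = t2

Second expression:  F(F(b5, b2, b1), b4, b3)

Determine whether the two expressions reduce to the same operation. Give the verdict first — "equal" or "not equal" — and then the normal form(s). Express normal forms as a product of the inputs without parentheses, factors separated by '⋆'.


equal; both compose to b5 ⋆ b2 ⋆ b1 ⋆ b4 ⋆ b3

In normal form, the first expression is b5 ⋆ b2 ⋆ b1 ⋆ b4 ⋆ b3
In normal form, the second expression is b5 ⋆ b2 ⋆ b1 ⋆ b4 ⋆ b3
Both agree, so they are equal.


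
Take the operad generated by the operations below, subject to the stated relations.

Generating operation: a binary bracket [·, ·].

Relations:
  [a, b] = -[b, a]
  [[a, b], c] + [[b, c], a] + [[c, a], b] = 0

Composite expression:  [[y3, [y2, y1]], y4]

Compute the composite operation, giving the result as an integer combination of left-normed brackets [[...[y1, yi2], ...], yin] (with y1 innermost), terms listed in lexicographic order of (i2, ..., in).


[[[y1, y2], y3], y4]

Antisymmetry and Jacobi reduce to y1-anchored left-normed brackets.
Composite bracket: [[y3, [y2, y1]], y4]
Full expansion: 8 signed words from ab - ba (2^3 = 8).
Collect the words opening with y1:
  y1y2y3y4 appears with sign +1, giving the term +[[[y1, y2], y3], y4]


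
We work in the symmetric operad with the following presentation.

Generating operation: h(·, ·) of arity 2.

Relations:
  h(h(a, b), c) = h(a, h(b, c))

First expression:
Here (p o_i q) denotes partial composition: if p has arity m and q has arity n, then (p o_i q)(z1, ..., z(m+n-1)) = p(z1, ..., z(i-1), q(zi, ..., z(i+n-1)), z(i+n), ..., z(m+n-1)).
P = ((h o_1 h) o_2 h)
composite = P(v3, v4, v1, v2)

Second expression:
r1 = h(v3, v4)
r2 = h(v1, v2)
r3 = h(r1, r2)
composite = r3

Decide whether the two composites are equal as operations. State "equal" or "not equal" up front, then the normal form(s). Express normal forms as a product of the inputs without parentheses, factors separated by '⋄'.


The first expression reduces to v3 ⋄ v4 ⋄ v1 ⋄ v2
The second expression reduces to v3 ⋄ v4 ⋄ v1 ⋄ v2
One common form — equal.

equal: each reduces to v3 ⋄ v4 ⋄ v1 ⋄ v2


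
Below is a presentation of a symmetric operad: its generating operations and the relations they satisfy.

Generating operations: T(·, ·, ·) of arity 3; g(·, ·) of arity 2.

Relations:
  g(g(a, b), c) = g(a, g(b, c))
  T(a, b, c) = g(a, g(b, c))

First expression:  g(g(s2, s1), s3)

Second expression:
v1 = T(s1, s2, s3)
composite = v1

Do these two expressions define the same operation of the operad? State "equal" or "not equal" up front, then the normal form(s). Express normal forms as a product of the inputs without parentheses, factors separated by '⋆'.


not equal; first: s2 ⋆ s1 ⋆ s3; second: s1 ⋆ s2 ⋆ s3

In normal form, the first expression is s2 ⋆ s1 ⋆ s3
In normal form, the second expression is s1 ⋆ s2 ⋆ s3
The forms do not match — not equal.


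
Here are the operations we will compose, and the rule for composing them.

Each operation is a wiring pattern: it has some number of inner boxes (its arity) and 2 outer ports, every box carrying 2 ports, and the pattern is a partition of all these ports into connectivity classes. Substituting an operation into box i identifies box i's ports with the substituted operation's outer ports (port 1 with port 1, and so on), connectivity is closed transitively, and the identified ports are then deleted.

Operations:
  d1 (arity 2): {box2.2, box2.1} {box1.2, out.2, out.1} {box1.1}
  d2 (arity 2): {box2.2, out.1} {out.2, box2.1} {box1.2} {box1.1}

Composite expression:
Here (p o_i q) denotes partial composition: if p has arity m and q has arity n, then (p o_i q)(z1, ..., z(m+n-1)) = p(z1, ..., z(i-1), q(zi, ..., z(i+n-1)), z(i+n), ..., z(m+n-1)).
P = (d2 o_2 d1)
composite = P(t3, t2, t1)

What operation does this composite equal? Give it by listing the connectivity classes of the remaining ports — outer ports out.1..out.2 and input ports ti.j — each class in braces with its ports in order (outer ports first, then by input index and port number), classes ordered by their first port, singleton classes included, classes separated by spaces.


{out.1, out.2, t2.2} {t1.1, t1.2} {t2.1} {t3.1} {t3.2}
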